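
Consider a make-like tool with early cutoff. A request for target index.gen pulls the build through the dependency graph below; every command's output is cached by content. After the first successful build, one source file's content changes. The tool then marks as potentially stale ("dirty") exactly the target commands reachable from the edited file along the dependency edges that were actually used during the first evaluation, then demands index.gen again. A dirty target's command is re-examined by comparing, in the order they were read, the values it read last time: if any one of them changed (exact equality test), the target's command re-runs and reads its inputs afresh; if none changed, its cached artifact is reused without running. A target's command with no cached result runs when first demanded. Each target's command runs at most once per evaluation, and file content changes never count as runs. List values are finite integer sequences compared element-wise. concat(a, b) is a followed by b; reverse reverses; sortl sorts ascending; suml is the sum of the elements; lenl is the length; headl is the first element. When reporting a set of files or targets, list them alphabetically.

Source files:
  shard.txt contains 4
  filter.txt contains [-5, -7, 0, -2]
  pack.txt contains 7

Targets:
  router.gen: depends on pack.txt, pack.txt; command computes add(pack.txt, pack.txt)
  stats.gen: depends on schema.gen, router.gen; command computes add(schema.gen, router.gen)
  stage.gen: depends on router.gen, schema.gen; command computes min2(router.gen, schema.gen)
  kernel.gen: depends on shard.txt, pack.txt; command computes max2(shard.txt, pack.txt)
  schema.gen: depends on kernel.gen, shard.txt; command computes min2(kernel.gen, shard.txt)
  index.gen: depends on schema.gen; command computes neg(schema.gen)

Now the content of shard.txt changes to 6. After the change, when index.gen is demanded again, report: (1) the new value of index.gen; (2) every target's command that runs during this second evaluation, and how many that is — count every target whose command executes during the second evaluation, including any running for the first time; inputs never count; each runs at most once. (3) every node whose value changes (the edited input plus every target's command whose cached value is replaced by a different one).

Demanding index.gen again yields -6.
3 target commands run: index.gen, kernel.gen, schema.gen.
The nodes whose values change: index.gen, schema.gen, shard.txt.

First demand of the output computes:
  kernel.gen = max2(4, 7) = 7
  schema.gen = min2(7, 4) = 4
  index.gen = neg(4) = -4

After the edit, cleaning proceeds:
  kernel.gen: a read changed (shard.txt 4->6) — executes, giving 7 — identical to its old value.
  schema.gen: a read changed (shard.txt 4->6) — executes, giving 6.
  index.gen: a read changed (schema.gen 4->6) — executes, giving -6.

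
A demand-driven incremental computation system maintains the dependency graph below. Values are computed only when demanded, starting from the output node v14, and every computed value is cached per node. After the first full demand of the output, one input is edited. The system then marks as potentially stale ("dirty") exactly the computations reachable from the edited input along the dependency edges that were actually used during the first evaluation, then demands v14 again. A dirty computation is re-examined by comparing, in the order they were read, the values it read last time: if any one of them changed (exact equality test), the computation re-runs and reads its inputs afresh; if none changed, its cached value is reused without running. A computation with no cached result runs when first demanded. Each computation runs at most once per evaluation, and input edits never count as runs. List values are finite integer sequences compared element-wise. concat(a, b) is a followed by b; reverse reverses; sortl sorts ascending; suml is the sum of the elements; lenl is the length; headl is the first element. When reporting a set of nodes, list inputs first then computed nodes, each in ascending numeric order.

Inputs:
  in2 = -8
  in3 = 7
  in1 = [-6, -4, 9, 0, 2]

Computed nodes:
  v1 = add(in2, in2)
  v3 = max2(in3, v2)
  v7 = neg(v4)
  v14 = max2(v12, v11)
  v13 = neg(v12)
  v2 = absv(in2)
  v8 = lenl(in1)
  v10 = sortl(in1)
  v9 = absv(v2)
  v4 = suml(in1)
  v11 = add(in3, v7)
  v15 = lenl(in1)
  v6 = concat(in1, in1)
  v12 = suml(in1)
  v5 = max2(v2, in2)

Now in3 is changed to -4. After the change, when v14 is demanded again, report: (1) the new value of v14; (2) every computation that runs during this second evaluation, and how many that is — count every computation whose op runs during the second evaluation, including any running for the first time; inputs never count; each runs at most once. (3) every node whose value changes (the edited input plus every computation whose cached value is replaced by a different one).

New value of v14: 1.
Computations that run: v11, v14 — 2 in total.
Values that change: in3, v11, v14.

First evaluation (everything demanded from the output):
  v4 = suml([-6, -4, 9, 0, 2]) = 1
  v7 = neg(1) = -1
  v11 = add(7, -1) = 6
  v12 = suml([-6, -4, 9, 0, 2]) = 1
  v14 = max2(1, 6) = 6

Propagation after the edit:
  v11: runs — in3 7->-4; result -5.
  v14: runs — v11 6->-5; result 1.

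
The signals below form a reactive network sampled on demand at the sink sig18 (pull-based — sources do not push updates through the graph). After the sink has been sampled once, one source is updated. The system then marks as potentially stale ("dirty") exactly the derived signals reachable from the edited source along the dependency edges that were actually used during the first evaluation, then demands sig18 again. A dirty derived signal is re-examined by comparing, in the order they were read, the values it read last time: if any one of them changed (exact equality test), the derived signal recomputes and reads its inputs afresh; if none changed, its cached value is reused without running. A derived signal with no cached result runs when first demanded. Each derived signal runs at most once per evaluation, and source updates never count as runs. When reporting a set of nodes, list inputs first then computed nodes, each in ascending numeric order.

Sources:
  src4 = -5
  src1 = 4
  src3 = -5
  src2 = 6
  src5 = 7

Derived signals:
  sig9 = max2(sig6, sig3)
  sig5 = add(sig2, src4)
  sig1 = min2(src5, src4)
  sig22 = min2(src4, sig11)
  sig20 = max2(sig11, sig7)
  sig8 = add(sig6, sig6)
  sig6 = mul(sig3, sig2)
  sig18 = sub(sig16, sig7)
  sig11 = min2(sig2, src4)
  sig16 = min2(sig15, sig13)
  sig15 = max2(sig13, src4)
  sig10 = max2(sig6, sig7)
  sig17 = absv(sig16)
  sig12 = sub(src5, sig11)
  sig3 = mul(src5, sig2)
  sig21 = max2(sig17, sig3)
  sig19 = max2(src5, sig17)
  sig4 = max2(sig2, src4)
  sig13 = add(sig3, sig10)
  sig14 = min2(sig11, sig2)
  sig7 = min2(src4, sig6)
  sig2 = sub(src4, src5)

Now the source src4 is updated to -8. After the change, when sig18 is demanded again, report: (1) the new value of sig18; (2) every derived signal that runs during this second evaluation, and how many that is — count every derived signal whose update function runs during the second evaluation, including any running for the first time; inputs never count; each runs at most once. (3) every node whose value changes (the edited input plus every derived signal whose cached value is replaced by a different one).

sig18 now evaluates to 1478.
Run set: sig2, sig3, sig6, sig7, sig10, sig13, sig15, sig16, sig18 (9 run).
Changed values: src4, sig2, sig3, sig6, sig7, sig10, sig13, sig15, sig16, sig18.

Initial pass — values computed on the first demand:
  sig2 = sub(-5, 7) = -12
  sig3 = mul(7, -12) = -84
  sig6 = mul(-84, -12) = 1008
  sig7 = min2(-5, 1008) = -5
  sig10 = max2(1008, -5) = 1008
  sig13 = add(-84, 1008) = 924
  sig15 = max2(924, -5) = 924
  sig16 = min2(924, 924) = 924
  sig18 = sub(924, -5) = 929

Second demand — change propagation:
  sig2: re-runs because src4 -5->-8; new result -15.
  sig3: re-runs because sig2 -12->-15; new result -105.
  sig6: re-runs because sig3 -84->-105; sig2 -12->-15; new result 1575.
  sig7: re-runs because src4 -5->-8; sig6 1008->1575; new result -8.
  sig10: re-runs because sig6 1008->1575; sig7 -5->-8; new result 1575.
  sig13: re-runs because sig3 -84->-105; sig10 1008->1575; new result 1470.
  sig15: re-runs because sig13 924->1470; src4 -5->-8; new result 1470.
  sig16: re-runs because sig15 924->1470; sig13 924->1470; new result 1470.
  sig18: re-runs because sig16 924->1470; sig7 -5->-8; new result 1478.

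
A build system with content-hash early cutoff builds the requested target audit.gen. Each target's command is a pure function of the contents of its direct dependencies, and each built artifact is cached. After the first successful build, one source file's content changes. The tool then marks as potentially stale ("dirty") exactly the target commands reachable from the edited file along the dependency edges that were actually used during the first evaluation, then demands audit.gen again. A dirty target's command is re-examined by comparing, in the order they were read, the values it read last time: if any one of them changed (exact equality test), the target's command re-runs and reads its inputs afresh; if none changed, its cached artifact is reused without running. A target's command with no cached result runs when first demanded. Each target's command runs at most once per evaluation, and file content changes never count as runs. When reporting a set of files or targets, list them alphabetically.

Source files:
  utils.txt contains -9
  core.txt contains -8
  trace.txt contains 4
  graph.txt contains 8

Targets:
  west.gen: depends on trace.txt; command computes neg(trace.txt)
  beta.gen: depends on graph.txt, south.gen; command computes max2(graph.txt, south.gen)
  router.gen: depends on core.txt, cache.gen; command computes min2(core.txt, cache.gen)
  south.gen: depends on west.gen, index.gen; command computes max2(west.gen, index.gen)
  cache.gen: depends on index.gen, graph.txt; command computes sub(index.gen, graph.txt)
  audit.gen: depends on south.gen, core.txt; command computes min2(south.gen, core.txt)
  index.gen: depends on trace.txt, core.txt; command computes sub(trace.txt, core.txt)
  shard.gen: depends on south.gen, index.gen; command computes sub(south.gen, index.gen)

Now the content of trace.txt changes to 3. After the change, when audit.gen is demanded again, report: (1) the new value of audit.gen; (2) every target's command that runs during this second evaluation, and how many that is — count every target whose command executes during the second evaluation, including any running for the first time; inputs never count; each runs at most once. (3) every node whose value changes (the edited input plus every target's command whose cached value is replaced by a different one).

New value of audit.gen: -8.
Target commands that run: audit.gen, index.gen, south.gen, west.gen — 4 in total.
Values that change: index.gen, south.gen, trace.txt, west.gen.

First evaluation (everything demanded from the output):
  index.gen = sub(4, -8) = 12
  west.gen = neg(4) = -4
  south.gen = max2(-4, 12) = 12
  audit.gen = min2(12, -8) = -8

Propagation after the edit:
  index.gen: runs — trace.txt 4->3; result 11.
  west.gen: runs — trace.txt 4->3; result -3.
  south.gen: runs — west.gen -4->-3; index.gen 12->11; result 11.
  audit.gen: runs — south.gen 12->11; result -8 (same value as before).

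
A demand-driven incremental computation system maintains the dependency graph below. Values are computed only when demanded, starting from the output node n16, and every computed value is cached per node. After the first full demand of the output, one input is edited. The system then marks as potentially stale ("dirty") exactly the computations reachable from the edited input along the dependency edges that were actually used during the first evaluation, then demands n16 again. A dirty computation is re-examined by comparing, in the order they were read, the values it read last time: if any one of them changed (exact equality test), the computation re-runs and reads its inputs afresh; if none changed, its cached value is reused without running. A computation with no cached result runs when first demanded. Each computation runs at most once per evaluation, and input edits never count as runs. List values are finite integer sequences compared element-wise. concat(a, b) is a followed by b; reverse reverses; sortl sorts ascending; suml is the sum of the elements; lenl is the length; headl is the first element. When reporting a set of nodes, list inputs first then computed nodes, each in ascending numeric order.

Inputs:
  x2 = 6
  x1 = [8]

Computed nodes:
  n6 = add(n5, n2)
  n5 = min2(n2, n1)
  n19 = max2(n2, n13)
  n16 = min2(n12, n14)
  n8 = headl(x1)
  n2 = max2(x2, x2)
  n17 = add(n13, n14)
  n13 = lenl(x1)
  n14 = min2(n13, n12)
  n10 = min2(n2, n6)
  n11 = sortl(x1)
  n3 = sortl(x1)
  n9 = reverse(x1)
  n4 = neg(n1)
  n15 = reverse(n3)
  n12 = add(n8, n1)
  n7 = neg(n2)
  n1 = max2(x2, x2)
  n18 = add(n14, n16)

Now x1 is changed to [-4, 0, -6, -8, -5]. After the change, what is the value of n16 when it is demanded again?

First evaluation (everything demanded from the output):
  n1 = max2(6, 6) = 6
  n8 = headl([8]) = 8
  n12 = add(8, 6) = 14
  n13 = lenl([8]) = 1
  n14 = min2(1, 14) = 1
  n16 = min2(14, 1) = 1

Propagation after the edit:
  n8: runs — x1 [8]->[-4, 0, -6, -8, -5]; result -4.
  n12: runs — n8 8->-4; result 2.
  n13: runs — x1 [8]->[-4, 0, -6, -8, -5]; result 5.
  n14: runs — n13 1->5; n12 14->2; result 2.
  n16: runs — n12 14->2; n14 1->2; result 2.

New value of n16: 2.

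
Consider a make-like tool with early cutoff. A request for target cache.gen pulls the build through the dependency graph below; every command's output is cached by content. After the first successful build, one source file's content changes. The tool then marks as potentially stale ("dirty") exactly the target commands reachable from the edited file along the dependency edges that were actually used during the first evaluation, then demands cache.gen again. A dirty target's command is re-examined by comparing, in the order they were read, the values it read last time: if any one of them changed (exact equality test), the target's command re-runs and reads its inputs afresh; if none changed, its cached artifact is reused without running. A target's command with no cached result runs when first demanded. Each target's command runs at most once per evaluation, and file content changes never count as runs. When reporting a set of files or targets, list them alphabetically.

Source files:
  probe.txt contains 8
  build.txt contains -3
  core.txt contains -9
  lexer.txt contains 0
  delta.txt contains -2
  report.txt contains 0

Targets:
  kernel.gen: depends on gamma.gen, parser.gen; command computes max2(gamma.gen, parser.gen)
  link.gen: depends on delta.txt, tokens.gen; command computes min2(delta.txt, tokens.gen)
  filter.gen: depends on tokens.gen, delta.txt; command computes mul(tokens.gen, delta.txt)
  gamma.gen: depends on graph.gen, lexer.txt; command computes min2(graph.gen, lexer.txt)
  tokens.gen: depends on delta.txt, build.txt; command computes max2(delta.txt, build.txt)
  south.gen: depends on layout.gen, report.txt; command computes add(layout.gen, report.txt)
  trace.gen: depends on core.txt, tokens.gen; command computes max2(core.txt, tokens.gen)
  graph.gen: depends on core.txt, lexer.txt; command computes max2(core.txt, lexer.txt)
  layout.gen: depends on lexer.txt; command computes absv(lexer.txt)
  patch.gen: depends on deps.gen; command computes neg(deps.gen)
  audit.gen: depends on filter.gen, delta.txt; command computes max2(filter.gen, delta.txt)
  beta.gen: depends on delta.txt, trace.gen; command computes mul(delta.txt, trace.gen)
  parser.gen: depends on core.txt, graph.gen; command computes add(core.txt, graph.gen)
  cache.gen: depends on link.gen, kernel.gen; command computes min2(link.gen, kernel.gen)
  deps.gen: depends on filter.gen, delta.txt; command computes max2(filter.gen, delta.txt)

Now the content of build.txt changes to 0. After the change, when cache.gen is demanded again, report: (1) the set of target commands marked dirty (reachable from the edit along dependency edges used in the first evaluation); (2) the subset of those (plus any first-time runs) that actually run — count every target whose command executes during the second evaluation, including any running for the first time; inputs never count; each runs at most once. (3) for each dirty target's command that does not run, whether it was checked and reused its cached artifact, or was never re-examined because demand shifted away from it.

First demand of the output computes:
  graph.gen = max2(-9, 0) = 0
  gamma.gen = min2(0, 0) = 0
  parser.gen = add(-9, 0) = -9
  kernel.gen = max2(0, -9) = 0
  tokens.gen = max2(-2, -3) = -2
  link.gen = min2(-2, -2) = -2
  cache.gen = min2(-2, 0) = -2

After the edit, cleaning proceeds:
  tokens.gen: a read changed (build.txt -3->0) — executes, giving 0.
  link.gen: a read changed (tokens.gen -2->0) — executes, giving -2 — identical to its old value.
  cache.gen: dirty, but its reads are unchanged (link.gen unchanged, kernel.gen unchanged); cached -2 stands.

Note the absorption at link.gen: it re-runs yet its value is the same, leaving the output's value untouched.

The edit dirties: cache.gen, link.gen, tokens.gen.
2 target commands run: link.gen, tokens.gen.
Cache hits after checking: cache.gen.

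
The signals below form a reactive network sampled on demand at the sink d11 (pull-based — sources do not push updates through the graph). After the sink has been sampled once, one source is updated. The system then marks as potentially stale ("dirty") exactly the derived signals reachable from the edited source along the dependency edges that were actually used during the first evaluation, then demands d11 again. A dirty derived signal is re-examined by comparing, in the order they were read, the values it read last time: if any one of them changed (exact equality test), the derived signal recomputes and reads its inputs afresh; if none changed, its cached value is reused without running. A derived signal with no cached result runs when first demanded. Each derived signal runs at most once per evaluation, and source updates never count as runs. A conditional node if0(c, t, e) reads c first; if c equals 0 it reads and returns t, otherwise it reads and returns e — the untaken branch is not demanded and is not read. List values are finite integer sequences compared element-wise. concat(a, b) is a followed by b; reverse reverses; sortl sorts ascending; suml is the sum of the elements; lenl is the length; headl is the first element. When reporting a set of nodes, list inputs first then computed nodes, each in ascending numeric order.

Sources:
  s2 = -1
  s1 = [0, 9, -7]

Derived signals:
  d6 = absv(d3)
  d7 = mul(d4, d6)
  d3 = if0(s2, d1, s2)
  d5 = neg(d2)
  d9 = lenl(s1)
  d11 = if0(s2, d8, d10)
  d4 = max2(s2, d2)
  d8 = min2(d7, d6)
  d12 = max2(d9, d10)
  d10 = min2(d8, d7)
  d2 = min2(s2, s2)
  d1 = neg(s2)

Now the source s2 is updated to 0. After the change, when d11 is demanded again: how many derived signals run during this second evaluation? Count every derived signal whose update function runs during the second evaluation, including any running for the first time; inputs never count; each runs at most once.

Run set: d1, d2, d3, d4, d6, d7, d8, d11 (8 run).
The important point: the flipped condition redirects demand; d10 is left stale, never re-checked.

Initial pass — values computed on the first demand:
  d2 = min2(-1, -1) = -1
  d3 = if0(s2=-1 -> else branch s2) = -1
  d4 = max2(-1, -1) = -1
  d6 = absv(-1) = 1
  d7 = mul(-1, 1) = -1
  d8 = min2(-1, 1) = -1
  d10 = min2(-1, -1) = -1
  d11 = if0(s2=-1 -> else branch d10) = -1

Second demand — change propagation:
  d1: newly demanded (no cache) — executes and yields 0.
  d2: re-runs because s2 -1->0; s2 -1->0; new result 0.
  d3: re-runs because s2 -1->0; s2 -1->0; new result 0.
  d4: re-runs because s2 -1->0; d2 -1->0; new result 0.
  d6: re-runs because d3 -1->0; new result 0.
  d7: re-runs because d4 -1->0; d6 1->0; new result 0.
  d8: re-runs because d7 -1->0; d6 1->0; new result 0.
  d10: dirty yet unreached — the second evaluation never asks for it.
  d11: re-runs because s2 -1->0; new result 0.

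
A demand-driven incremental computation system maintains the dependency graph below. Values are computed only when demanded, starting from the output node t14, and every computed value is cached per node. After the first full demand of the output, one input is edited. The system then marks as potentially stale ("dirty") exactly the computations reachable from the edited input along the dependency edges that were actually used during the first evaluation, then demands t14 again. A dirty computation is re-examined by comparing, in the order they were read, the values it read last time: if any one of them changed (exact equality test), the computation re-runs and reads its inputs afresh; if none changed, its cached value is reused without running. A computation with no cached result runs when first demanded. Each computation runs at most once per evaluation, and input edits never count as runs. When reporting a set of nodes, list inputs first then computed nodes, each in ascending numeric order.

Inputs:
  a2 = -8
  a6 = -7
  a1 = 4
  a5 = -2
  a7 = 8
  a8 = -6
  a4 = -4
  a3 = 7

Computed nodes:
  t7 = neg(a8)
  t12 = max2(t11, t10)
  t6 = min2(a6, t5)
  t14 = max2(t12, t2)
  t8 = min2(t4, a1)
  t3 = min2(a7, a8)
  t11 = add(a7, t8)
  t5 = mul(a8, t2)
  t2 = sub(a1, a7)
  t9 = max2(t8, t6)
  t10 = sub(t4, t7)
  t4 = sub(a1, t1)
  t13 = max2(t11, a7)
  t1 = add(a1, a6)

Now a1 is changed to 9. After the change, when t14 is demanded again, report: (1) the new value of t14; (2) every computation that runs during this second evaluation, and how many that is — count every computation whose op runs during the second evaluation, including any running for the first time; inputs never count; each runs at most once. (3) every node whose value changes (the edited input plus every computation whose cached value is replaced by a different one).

First evaluation (everything demanded from the output):
  t1 = add(4, -7) = -3
  t2 = sub(4, 8) = -4
  t4 = sub(4, -3) = 7
  t7 = neg(-6) = 6
  t8 = min2(7, 4) = 4
  t10 = sub(7, 6) = 1
  t11 = add(8, 4) = 12
  t12 = max2(12, 1) = 12
  t14 = max2(12, -4) = 12

Propagation after the edit:
  t1: runs — a1 4->9; result 2.
  t2: runs — a1 4->9; result 1.
  t4: runs — a1 4->9; t1 -3->2; result 7 (same value as before).
  t8: runs — a1 4->9; result 7.
  t10: checked — values it read are unchanged (t4 unchanged, t7 unchanged); reused cached 1 without running.
  t11: runs — t8 4->7; result 15.
  t12: runs — t11 12->15; result 15.
  t14: runs — t12 12->15; t2 -4->1; result 15.

Key observation: the cutoff stops propagation at t10 — its inputs' values are unchanged, so it reuses its cache.

New value of t14: 15.
Computations that run: t1, t2, t4, t8, t11, t12, t14 — 7 in total.
Values that change: a1, t1, t2, t8, t11, t12, t14.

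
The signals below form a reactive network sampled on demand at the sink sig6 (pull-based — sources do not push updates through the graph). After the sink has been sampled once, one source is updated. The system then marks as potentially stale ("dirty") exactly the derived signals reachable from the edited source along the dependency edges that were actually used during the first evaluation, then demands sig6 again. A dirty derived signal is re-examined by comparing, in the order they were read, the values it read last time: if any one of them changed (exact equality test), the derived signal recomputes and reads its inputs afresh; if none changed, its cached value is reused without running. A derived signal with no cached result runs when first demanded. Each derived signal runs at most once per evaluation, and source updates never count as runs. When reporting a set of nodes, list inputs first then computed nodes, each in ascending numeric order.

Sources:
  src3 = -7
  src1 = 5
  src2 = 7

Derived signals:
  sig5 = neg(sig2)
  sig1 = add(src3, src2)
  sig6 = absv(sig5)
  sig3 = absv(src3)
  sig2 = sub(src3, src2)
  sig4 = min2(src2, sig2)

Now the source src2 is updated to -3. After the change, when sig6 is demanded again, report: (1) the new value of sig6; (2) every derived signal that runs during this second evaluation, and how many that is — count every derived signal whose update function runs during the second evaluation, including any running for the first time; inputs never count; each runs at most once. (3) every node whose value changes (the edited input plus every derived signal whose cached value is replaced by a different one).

sig6 now evaluates to 4.
Run set: sig2, sig5, sig6 (3 run).
Changed values: src2, sig2, sig5, sig6.

Initial pass — values computed on the first demand:
  sig2 = sub(-7, 7) = -14
  sig5 = neg(-14) = 14
  sig6 = absv(14) = 14

Second demand — change propagation:
  sig2: re-runs because src2 7->-3; new result -4.
  sig5: re-runs because sig2 -14->-4; new result 4.
  sig6: re-runs because sig5 14->4; new result 4.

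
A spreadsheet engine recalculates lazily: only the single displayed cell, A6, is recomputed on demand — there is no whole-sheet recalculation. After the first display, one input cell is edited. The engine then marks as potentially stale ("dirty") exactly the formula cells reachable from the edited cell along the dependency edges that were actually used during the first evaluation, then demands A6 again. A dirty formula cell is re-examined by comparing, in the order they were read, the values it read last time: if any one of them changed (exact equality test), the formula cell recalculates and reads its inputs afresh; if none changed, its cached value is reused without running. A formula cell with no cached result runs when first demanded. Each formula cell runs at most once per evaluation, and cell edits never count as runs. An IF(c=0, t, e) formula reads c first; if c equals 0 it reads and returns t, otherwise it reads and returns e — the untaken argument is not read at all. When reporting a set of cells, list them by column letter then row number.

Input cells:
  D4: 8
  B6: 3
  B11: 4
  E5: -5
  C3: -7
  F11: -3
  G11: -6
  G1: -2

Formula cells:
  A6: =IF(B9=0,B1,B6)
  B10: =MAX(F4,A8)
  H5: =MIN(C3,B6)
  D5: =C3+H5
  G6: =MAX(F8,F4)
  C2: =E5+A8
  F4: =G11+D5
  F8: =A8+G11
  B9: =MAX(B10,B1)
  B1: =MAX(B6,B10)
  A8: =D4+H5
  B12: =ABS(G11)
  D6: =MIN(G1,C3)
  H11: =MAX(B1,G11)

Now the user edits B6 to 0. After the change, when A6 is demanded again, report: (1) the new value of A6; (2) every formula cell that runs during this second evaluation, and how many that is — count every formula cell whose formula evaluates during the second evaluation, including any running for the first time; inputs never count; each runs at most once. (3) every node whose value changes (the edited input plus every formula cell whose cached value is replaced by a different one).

First evaluation (everything demanded from the output):
  H5 = MIN(-7, 3) = -7
  A8 = 8 + -7 = 1
  D5 = -7 + -7 = -14
  F4 = -6 + -14 = -20
  B10 = MAX(-20, 1) = 1
  B1 = MAX(3, 1) = 3
  B9 = MAX(1, 3) = 3
  A6 = IF(B9=0: B9=3 -> else branch B6) = 3

Propagation after the edit:
  H5: runs — B6 3->0; result -7 (same value as before).
  A8: checked — values it read are unchanged (D4 unchanged, H5 unchanged); reused cached 1 without running.
  D5: checked — values it read are unchanged (C3 unchanged, H5 unchanged); reused cached -14 without running.
  F4: checked — values it read are unchanged (G11 unchanged, D5 unchanged); reused cached -20 without running.
  B10: checked — values it read are unchanged (F4 unchanged, A8 unchanged); reused cached 1 without running.
  B1: runs — B6 3->0; result 1.
  B9: runs — B1 3->1; result 1.
  A6: runs — B9 3->1; B6 3->0; result 0.

Key observation: the cutoff stops propagation at D5 — its inputs' values are unchanged, so it reuses its cache.

New value of A6: 0.
Formula cells that run: A6, B1, B9, H5 — 4 in total.
Values that change: A6, B1, B6, B9.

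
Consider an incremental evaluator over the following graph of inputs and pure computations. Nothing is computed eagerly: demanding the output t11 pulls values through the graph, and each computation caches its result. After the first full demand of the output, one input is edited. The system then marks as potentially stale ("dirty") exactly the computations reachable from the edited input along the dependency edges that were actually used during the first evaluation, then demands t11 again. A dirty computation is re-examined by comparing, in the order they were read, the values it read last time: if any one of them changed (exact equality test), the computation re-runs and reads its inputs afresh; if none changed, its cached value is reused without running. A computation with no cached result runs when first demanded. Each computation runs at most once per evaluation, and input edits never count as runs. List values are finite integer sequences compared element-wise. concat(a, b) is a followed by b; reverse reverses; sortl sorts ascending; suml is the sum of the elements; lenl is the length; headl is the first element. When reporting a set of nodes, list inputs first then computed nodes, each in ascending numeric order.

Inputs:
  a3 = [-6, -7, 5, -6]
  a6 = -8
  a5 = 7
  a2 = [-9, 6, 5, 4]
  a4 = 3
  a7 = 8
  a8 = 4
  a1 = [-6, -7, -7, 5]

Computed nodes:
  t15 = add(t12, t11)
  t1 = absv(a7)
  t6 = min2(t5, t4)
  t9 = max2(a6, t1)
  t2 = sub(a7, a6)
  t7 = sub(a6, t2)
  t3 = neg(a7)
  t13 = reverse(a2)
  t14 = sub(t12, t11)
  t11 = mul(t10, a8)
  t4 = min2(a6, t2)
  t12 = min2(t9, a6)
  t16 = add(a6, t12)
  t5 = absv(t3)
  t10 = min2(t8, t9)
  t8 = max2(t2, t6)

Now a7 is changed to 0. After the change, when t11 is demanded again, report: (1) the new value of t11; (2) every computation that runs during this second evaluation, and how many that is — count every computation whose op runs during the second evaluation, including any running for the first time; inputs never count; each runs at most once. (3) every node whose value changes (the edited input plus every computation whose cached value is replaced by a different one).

t11 now evaluates to 0.
Run set: t1, t2, t3, t4, t5, t6, t8, t9, t10, t11 (10 run).
Changed values: a7, t1, t2, t3, t5, t8, t9, t10, t11.

Initial pass — values computed on the first demand:
  t1 = absv(8) = 8
  t2 = sub(8, -8) = 16
  t3 = neg(8) = -8
  t4 = min2(-8, 16) = -8
  t5 = absv(-8) = 8
  t6 = min2(8, -8) = -8
  t8 = max2(16, -8) = 16
  t9 = max2(-8, 8) = 8
  t10 = min2(16, 8) = 8
  t11 = mul(8, 4) = 32

Second demand — change propagation:
  t1: re-runs because a7 8->0; new result 0.
  t2: re-runs because a7 8->0; new result 8.
  t3: re-runs because a7 8->0; new result 0.
  t4: re-runs because t2 16->8; new result -8 (unchanged).
  t5: re-runs because t3 -8->0; new result 0.
  t6: re-runs because t5 8->0; new result -8 (unchanged).
  t8: re-runs because t2 16->8; new result 8.
  t9: re-runs because t1 8->0; new result 0.
  t10: re-runs because t8 16->8; t9 8->0; new result 0.
  t11: re-runs because t10 8->0; new result 0.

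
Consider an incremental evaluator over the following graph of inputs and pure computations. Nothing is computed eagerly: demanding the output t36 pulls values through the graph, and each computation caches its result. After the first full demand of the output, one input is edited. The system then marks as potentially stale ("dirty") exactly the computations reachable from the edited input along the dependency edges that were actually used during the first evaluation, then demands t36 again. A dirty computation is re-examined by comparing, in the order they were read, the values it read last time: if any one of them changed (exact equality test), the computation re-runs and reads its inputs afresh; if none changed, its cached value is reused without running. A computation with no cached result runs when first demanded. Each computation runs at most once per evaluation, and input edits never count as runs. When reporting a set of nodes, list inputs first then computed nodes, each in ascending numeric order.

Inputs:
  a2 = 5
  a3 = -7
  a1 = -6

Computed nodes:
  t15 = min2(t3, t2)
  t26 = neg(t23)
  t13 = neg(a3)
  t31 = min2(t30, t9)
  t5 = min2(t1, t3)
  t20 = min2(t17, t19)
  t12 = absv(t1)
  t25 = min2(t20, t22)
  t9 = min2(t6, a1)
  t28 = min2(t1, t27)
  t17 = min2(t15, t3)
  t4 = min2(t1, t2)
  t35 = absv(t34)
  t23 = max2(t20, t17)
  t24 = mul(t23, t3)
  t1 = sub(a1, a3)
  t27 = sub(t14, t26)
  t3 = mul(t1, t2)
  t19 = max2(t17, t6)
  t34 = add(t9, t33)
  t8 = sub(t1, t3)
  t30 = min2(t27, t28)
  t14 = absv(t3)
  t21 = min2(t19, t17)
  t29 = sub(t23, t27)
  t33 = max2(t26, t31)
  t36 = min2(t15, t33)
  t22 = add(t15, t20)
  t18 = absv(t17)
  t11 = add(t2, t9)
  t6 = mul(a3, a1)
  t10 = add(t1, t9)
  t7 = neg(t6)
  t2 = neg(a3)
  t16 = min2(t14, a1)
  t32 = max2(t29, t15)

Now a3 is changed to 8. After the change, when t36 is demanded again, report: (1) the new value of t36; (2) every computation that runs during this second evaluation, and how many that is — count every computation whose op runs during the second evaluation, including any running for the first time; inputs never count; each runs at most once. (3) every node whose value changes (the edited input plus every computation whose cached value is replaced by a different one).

t36 now evaluates to -8.
Run set: t1, t2, t3, t6, t9, t14, t15, t17, t19, t20, t23, t26, t27, t28, t30, t31, t33, t36 (18 run).
Changed values: a3, t1, t2, t3, t6, t9, t14, t15, t17, t19, t20, t23, t26, t27, t28, t30, t31, t33, t36.

Initial pass — values computed on the first demand:
  t1 = sub(-6, -7) = 1
  t2 = neg(-7) = 7
  t3 = mul(1, 7) = 7
  t6 = mul(-7, -6) = 42
  t9 = min2(42, -6) = -6
  t14 = absv(7) = 7
  t15 = min2(7, 7) = 7
  t17 = min2(7, 7) = 7
  t19 = max2(7, 42) = 42
  t20 = min2(7, 42) = 7
  t23 = max2(7, 7) = 7
  t26 = neg(7) = -7
  t27 = sub(7, -7) = 14
  t28 = min2(1, 14) = 1
  t30 = min2(14, 1) = 1
  t31 = min2(1, -6) = -6
  t33 = max2(-7, -6) = -6
  t36 = min2(7, -6) = -6

Second demand — change propagation:
  t1: re-runs because a3 -7->8; new result -14.
  t2: re-runs because a3 -7->8; new result -8.
  t3: re-runs because t1 1->-14; t2 7->-8; new result 112.
  t6: re-runs because a3 -7->8; new result -48.
  t9: re-runs because t6 42->-48; new result -48.
  t14: re-runs because t3 7->112; new result 112.
  t15: re-runs because t3 7->112; t2 7->-8; new result -8.
  t17: re-runs because t15 7->-8; t3 7->112; new result -8.
  t19: re-runs because t17 7->-8; t6 42->-48; new result -8.
  t20: re-runs because t17 7->-8; t19 42->-8; new result -8.
  t23: re-runs because t20 7->-8; t17 7->-8; new result -8.
  t26: re-runs because t23 7->-8; new result 8.
  t27: re-runs because t14 7->112; t26 -7->8; new result 104.
  t28: re-runs because t1 1->-14; t27 14->104; new result -14.
  t30: re-runs because t27 14->104; t28 1->-14; new result -14.
  t31: re-runs because t30 1->-14; t9 -6->-48; new result -48.
  t33: re-runs because t26 -7->8; t31 -6->-48; new result 8.
  t36: re-runs because t15 7->-8; t33 -6->8; new result -8.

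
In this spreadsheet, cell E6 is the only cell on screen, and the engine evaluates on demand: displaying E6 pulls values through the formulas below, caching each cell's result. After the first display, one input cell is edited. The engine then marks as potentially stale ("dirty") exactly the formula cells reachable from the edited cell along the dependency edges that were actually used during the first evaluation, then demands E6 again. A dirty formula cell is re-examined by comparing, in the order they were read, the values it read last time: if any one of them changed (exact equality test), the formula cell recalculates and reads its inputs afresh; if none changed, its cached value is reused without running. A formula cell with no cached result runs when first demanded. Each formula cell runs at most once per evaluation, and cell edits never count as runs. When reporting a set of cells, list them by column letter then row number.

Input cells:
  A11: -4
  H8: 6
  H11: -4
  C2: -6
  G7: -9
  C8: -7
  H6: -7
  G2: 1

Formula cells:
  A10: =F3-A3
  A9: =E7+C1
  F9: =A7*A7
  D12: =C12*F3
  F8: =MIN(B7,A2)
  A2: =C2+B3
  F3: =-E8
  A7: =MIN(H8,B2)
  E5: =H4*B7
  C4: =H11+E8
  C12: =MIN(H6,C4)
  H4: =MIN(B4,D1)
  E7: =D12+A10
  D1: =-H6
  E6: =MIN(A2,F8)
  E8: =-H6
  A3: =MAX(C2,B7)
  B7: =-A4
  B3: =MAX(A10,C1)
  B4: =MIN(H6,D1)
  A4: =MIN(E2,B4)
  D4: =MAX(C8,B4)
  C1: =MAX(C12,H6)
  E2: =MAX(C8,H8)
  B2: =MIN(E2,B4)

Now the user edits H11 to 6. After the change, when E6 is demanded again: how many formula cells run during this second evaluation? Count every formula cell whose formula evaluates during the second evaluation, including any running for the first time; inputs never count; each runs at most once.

Run set: C4, C12 (2 run).
The important point: C12 recomputes to an identical value, and the output ends up unchanged.

Initial pass — values computed on the first demand:
  D1 = -(-7) = 7
  B4 = MIN(-7, 7) = -7
  E2 = MAX(-7, 6) = 6
  A4 = MIN(6, -7) = -7
  B7 = -(-7) = 7
  A3 = MAX(-6, 7) = 7
  E8 = -(-7) = 7
  C4 = -4 + 7 = 3
  C12 = MIN(-7, 3) = -7
  C1 = MAX(-7, -7) = -7
  F3 = -(7) = -7
  A10 = -7 - 7 = -14
  B3 = MAX(-14, -7) = -7
  A2 = -6 + -7 = -13
  F8 = MIN(7, -13) = -13
  E6 = MIN(-13, -13) = -13

Second demand — change propagation:
  C4: re-runs because H11 -4->6; new result 13.
  C12: re-runs because C4 3->13; new result -7 (unchanged).
  C1: re-examined; everything it read last time is the same (C12 unchanged, H6 unchanged) — cache -7 kept, no run.
  B3: re-examined; everything it read last time is the same (A10 unchanged, C1 unchanged) — cache -7 kept, no run.
  A2: re-examined; everything it read last time is the same (C2 unchanged, B3 unchanged) — cache -13 kept, no run.
  F8: re-examined; everything it read last time is the same (B7 unchanged, A2 unchanged) — cache -13 kept, no run.
  E6: re-examined; everything it read last time is the same (A2 unchanged, F8 unchanged) — cache -13 kept, no run.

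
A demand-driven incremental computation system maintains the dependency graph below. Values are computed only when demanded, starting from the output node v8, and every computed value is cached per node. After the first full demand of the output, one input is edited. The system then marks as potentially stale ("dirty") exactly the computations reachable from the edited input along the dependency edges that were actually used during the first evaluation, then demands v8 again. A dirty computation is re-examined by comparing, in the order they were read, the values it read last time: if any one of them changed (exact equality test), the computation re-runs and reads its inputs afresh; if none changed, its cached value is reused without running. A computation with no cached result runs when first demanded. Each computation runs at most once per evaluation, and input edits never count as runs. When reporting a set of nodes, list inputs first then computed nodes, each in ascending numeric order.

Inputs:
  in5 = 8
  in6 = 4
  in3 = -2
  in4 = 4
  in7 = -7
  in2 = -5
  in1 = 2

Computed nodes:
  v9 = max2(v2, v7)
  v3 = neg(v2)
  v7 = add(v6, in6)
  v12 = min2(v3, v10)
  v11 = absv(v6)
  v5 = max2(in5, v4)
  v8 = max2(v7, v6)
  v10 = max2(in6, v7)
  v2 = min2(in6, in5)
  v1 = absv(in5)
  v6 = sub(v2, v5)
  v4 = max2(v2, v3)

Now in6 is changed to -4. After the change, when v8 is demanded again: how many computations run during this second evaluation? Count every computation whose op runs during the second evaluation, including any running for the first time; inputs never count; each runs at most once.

First evaluation (everything demanded from the output):
  v2 = min2(4, 8) = 4
  v3 = neg(4) = -4
  v4 = max2(4, -4) = 4
  v5 = max2(8, 4) = 8
  v6 = sub(4, 8) = -4
  v7 = add(-4, 4) = 0
  v8 = max2(0, -4) = 0

Propagation after the edit:
  v2: runs — in6 4->-4; result -4.
  v3: runs — v2 4->-4; result 4.
  v4: runs — v2 4->-4; v3 -4->4; result 4 (same value as before).
  v5: checked — values it read are unchanged (in5 unchanged, v4 unchanged); reused cached 8 without running.
  v6: runs — v2 4->-4; result -12.
  v7: runs — v6 -4->-12; in6 4->-4; result -16.
  v8: runs — v7 0->-16; v6 -4->-12; result -12.

Key observation: the cutoff stops propagation at v5 — its inputs' values are unchanged, so it reuses its cache.

Computations that run: v2, v3, v4, v6, v7, v8 — 6 in total.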